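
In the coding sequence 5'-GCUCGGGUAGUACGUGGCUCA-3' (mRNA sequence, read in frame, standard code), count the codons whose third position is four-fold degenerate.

Codon 1 GCU (Ala): third position 4-fold.
Codon 2 CGG (Arg): third position 4-fold.
Codon 3 GUA (Val): third position 4-fold.
Codon 4 GUA (Val): third position 4-fold.
Codon 5 CGU (Arg): third position 4-fold.
Codon 6 GGC (Gly): third position 4-fold.
Codon 7 UCA (Ser): third position 4-fold.
Four-fold degenerate third positions: 7.

7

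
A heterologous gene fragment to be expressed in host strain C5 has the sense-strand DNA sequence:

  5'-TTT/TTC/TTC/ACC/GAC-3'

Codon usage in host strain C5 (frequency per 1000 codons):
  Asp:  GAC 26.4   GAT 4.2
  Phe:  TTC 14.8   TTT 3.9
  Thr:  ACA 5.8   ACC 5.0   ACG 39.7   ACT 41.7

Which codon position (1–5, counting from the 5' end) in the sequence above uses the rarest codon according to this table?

1

Codon 1 TTT (Phe): 3.9 per 1000.
Codon 2 TTC (Phe): 14.8 per 1000.
Codon 3 TTC (Phe): 14.8 per 1000.
Codon 4 ACC (Thr): 5.0 per 1000.
Codon 5 GAC (Asp): 26.4 per 1000.
Lowest frequency is 3.9 at codon 1.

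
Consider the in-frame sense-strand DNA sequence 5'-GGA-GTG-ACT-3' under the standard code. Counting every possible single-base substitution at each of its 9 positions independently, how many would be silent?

9

Codon 1 (GGA, Gly): 3 synonymous substitutions.
Codon 2 (GTG, Val): 3 synonymous substitutions.
Codon 3 (ACT, Thr): 3 synonymous substitutions.
Total: 3 + 3 + 3 = 9.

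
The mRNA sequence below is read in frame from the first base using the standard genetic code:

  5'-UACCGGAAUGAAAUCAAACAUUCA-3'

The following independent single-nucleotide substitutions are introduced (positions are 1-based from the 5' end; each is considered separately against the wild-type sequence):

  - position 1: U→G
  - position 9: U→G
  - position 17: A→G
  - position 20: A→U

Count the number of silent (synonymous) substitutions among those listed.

Codon 1: UAC (Tyr) → GAC (Asp) — missense.
Codon 3: AAU (Asn) → AAG (Lys) — missense.
Codon 6: AAA (Lys) → AGA (Arg) — missense.
Codon 7: CAU (His) → CUU (Leu) — missense.
Synonymous: 0 of 4.

0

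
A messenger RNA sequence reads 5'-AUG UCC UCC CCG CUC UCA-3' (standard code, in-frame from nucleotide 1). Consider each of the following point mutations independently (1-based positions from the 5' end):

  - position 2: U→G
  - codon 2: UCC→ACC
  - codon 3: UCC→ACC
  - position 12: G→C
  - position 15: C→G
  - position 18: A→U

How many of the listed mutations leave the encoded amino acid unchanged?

Codon 1: AUG (Met) → AGG (Arg) — missense.
Codon 2: UCC (Ser) → ACC (Thr) — missense.
Codon 3: UCC (Ser) → ACC (Thr) — missense.
Codon 4: CCG (Pro) → CCC (Pro) — synonymous.
Codon 5: CUC (Leu) → CUG (Leu) — synonymous.
Codon 6: UCA (Ser) → UCU (Ser) — synonymous.
Synonymous: 3 of 6.

3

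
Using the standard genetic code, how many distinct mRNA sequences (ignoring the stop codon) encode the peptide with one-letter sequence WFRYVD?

Trp: 1 codon.
Phe: 2 codons.
Arg: 6 codons.
Tyr: 2 codons.
Val: 4 codons.
Asp: 2 codons.
1 × 2 × 6 × 2 × 4 × 2 = 192.

192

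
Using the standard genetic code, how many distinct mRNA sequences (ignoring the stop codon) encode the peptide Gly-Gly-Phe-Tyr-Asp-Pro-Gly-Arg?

12288

Gly: 4 codons.
Gly: 4 codons.
Phe: 2 codons.
Tyr: 2 codons.
Asp: 2 codons.
Pro: 4 codons.
Gly: 4 codons.
Arg: 6 codons.
4 × 4 × 2 × 2 × 2 × 4 × 4 × 6 = 12288.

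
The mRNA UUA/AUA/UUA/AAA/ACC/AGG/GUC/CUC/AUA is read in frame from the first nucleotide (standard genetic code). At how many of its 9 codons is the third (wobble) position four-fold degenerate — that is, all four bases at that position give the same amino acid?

3

Codon 1 UUA (Leu): third position 2-fold.
Codon 2 AUA (Ile): third position 3-fold.
Codon 3 UUA (Leu): third position 2-fold.
Codon 4 AAA (Lys): third position 2-fold.
Codon 5 ACC (Thr): third position 4-fold.
Codon 6 AGG (Arg): third position 2-fold.
Codon 7 GUC (Val): third position 4-fold.
Codon 8 CUC (Leu): third position 4-fold.
Codon 9 AUA (Ile): third position 3-fold.
Four-fold degenerate third positions: 3.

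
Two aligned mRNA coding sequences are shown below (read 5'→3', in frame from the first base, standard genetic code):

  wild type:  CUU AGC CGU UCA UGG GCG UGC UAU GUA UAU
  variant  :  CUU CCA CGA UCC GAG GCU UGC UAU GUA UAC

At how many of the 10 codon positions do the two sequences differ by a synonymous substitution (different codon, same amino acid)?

Codon 1: CUU Leu / CUU Leu — identical.
Codon 2: AGC Ser / CCA Pro — nonsynonymous.
Codon 3: CGU Arg / CGA Arg — synonymous.
Codon 4: UCA Ser / UCC Ser — synonymous.
Codon 5: UGG Trp / GAG Glu — nonsynonymous.
Codon 6: GCG Ala / GCU Ala — synonymous.
Codon 7: UGC Cys / UGC Cys — identical.
Codon 8: UAU Tyr / UAU Tyr — identical.
Codon 9: GUA Val / GUA Val — identical.
Codon 10: UAU Tyr / UAC Tyr — synonymous.
Synonymous differences: 4.

4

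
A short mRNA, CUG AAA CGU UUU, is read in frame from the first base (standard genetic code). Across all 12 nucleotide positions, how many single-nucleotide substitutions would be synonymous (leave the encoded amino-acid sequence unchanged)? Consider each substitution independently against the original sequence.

9

Codon 1 (CUG, Leu): 4 synonymous substitutions.
Codon 2 (AAA, Lys): 1 synonymous substitution.
Codon 3 (CGU, Arg): 3 synonymous substitutions.
Codon 4 (UUU, Phe): 1 synonymous substitution.
Total: 4 + 1 + 3 + 1 = 9.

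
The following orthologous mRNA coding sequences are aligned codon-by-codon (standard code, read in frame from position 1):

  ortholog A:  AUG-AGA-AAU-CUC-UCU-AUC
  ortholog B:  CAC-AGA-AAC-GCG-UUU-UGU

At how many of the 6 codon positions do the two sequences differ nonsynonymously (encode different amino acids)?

Codon 1: AUG Met / CAC His — nonsynonymous.
Codon 2: AGA Arg / AGA Arg — identical.
Codon 3: AAU Asn / AAC Asn — synonymous.
Codon 4: CUC Leu / GCG Ala — nonsynonymous.
Codon 5: UCU Ser / UUU Phe — nonsynonymous.
Codon 6: AUC Ile / UGU Cys — nonsynonymous.
Nonsynonymous differences: 4.

4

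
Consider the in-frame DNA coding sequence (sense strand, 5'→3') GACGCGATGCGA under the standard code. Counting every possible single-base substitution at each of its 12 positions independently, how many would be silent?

Codon 1 (GAC, Asp): 1 synonymous substitution.
Codon 2 (GCG, Ala): 3 synonymous substitutions.
Codon 3 (ATG, Met): 0 synonymous substitutions.
Codon 4 (CGA, Arg): 4 synonymous substitutions.
Total: 1 + 3 + 0 + 4 = 8.

8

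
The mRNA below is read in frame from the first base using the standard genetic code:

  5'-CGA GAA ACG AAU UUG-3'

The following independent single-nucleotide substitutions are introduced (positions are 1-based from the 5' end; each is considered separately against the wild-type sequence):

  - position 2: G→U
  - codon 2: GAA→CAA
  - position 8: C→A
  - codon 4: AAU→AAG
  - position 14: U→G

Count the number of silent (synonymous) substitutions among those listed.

Codon 1: CGA (Arg) → CUA (Leu) — missense.
Codon 2: GAA (Glu) → CAA (Gln) — missense.
Codon 3: ACG (Thr) → AAG (Lys) — missense.
Codon 4: AAU (Asn) → AAG (Lys) — missense.
Codon 5: UUG (Leu) → UGG (Trp) — missense.
Synonymous: 0 of 5.

0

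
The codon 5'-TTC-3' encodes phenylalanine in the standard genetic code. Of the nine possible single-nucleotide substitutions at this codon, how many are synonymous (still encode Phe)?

1

Position 1: none → 0 synonymous.
Position 2: none → 0 synonymous.
Position 3: TTT → 1 synonymous.
Total: 0 + 0 + 1 = 1.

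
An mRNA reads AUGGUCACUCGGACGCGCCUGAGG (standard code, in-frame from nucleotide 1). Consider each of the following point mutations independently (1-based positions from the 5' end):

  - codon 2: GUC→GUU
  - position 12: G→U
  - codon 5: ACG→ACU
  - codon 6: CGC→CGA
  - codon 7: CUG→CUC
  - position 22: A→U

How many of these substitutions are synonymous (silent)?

5

Codon 2: GUC (Val) → GUU (Val) — synonymous.
Codon 4: CGG (Arg) → CGU (Arg) — synonymous.
Codon 5: ACG (Thr) → ACU (Thr) — synonymous.
Codon 6: CGC (Arg) → CGA (Arg) — synonymous.
Codon 7: CUG (Leu) → CUC (Leu) — synonymous.
Codon 8: AGG (Arg) → UGG (Trp) — missense.
Synonymous: 5 of 6.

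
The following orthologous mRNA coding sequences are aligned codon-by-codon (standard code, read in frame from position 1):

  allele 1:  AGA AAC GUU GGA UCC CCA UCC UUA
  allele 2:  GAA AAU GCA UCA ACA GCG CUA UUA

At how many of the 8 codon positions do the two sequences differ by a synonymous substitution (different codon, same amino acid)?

Codon 1: AGA Arg / GAA Glu — nonsynonymous.
Codon 2: AAC Asn / AAU Asn — synonymous.
Codon 3: GUU Val / GCA Ala — nonsynonymous.
Codon 4: GGA Gly / UCA Ser — nonsynonymous.
Codon 5: UCC Ser / ACA Thr — nonsynonymous.
Codon 6: CCA Pro / GCG Ala — nonsynonymous.
Codon 7: UCC Ser / CUA Leu — nonsynonymous.
Codon 8: UUA Leu / UUA Leu — identical.
Synonymous differences: 1.

1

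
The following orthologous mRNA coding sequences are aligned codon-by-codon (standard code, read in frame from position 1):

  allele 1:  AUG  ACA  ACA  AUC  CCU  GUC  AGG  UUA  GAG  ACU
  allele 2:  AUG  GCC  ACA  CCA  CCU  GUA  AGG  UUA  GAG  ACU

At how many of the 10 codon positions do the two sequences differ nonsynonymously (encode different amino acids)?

Codon 1: AUG Met / AUG Met — identical.
Codon 2: ACA Thr / GCC Ala — nonsynonymous.
Codon 3: ACA Thr / ACA Thr — identical.
Codon 4: AUC Ile / CCA Pro — nonsynonymous.
Codon 5: CCU Pro / CCU Pro — identical.
Codon 6: GUC Val / GUA Val — synonymous.
Codon 7: AGG Arg / AGG Arg — identical.
Codon 8: UUA Leu / UUA Leu — identical.
Codon 9: GAG Glu / GAG Glu — identical.
Codon 10: ACU Thr / ACU Thr — identical.
Nonsynonymous differences: 2.

2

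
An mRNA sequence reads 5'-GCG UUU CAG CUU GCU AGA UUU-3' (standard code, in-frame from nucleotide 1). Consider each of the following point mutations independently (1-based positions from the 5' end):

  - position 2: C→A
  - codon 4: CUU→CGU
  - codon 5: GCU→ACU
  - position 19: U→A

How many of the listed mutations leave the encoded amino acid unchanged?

0

Codon 1: GCG (Ala) → GAG (Glu) — missense.
Codon 4: CUU (Leu) → CGU (Arg) — missense.
Codon 5: GCU (Ala) → ACU (Thr) — missense.
Codon 7: UUU (Phe) → AUU (Ile) — missense.
Synonymous: 0 of 4.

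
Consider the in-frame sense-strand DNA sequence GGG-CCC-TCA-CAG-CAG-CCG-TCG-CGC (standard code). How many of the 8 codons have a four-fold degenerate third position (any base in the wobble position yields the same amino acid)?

6

Codon 1 GGG (Gly): third position 4-fold.
Codon 2 CCC (Pro): third position 4-fold.
Codon 3 TCA (Ser): third position 4-fold.
Codon 4 CAG (Gln): third position 2-fold.
Codon 5 CAG (Gln): third position 2-fold.
Codon 6 CCG (Pro): third position 4-fold.
Codon 7 TCG (Ser): third position 4-fold.
Codon 8 CGC (Arg): third position 4-fold.
Four-fold degenerate third positions: 6.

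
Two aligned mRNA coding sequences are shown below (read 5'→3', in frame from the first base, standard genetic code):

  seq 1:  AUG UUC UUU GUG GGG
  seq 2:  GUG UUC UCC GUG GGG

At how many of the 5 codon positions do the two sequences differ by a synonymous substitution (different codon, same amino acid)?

0

Codon 1: AUG Met / GUG Val — nonsynonymous.
Codon 2: UUC Phe / UUC Phe — identical.
Codon 3: UUU Phe / UCC Ser — nonsynonymous.
Codon 4: GUG Val / GUG Val — identical.
Codon 5: GGG Gly / GGG Gly — identical.
Synonymous differences: 0.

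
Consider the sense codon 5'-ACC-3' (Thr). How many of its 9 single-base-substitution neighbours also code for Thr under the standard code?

3

Position 1: none → 0 synonymous.
Position 2: none → 0 synonymous.
Position 3: ACU, ACA, ACG → 3 synonymous.
Total: 0 + 0 + 3 = 3.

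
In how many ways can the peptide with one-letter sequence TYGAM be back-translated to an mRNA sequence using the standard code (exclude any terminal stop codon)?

Thr: 4 codons.
Tyr: 2 codons.
Gly: 4 codons.
Ala: 4 codons.
Met: 1 codon.
4 × 2 × 4 × 4 × 1 = 128.

128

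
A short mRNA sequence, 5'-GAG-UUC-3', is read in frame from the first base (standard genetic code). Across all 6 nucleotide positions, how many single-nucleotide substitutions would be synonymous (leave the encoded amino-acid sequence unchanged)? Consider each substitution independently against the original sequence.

2

Codon 1 (GAG, Glu): 1 synonymous substitution.
Codon 2 (UUC, Phe): 1 synonymous substitution.
Total: 1 + 1 = 2.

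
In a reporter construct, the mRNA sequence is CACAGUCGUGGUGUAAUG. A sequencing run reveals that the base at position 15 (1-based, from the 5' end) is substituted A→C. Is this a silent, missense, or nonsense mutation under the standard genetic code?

Position 15 falls in codon 5: GUA → Val.
After the substitution the codon is GUC → Val.
Both encode Val, so the change is synonymous.

silent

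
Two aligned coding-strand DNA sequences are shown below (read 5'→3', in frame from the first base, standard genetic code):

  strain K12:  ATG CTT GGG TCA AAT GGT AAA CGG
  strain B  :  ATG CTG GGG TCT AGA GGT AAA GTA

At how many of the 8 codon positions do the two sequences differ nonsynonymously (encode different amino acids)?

Codon 1: ATG Met / ATG Met — identical.
Codon 2: CTT Leu / CTG Leu — synonymous.
Codon 3: GGG Gly / GGG Gly — identical.
Codon 4: TCA Ser / TCT Ser — synonymous.
Codon 5: AAT Asn / AGA Arg — nonsynonymous.
Codon 6: GGT Gly / GGT Gly — identical.
Codon 7: AAA Lys / AAA Lys — identical.
Codon 8: CGG Arg / GTA Val — nonsynonymous.
Nonsynonymous differences: 2.

2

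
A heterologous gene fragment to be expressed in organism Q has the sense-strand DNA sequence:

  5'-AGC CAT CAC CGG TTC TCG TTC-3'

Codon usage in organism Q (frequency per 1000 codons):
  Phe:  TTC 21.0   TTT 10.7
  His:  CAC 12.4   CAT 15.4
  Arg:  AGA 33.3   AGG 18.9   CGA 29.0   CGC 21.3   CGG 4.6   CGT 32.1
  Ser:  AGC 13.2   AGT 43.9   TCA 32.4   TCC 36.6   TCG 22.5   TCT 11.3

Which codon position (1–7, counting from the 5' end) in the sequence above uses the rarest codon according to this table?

Codon 1 AGC (Ser): 13.2 per 1000.
Codon 2 CAT (His): 15.4 per 1000.
Codon 3 CAC (His): 12.4 per 1000.
Codon 4 CGG (Arg): 4.6 per 1000.
Codon 5 TTC (Phe): 21.0 per 1000.
Codon 6 TCG (Ser): 22.5 per 1000.
Codon 7 TTC (Phe): 21.0 per 1000.
Lowest frequency is 4.6 at codon 4.

4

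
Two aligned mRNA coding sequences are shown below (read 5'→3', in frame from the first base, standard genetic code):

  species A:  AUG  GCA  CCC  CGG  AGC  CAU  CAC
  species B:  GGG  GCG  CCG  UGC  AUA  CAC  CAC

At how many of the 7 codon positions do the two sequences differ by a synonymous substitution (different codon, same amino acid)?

3

Codon 1: AUG Met / GGG Gly — nonsynonymous.
Codon 2: GCA Ala / GCG Ala — synonymous.
Codon 3: CCC Pro / CCG Pro — synonymous.
Codon 4: CGG Arg / UGC Cys — nonsynonymous.
Codon 5: AGC Ser / AUA Ile — nonsynonymous.
Codon 6: CAU His / CAC His — synonymous.
Codon 7: CAC His / CAC His — identical.
Synonymous differences: 3.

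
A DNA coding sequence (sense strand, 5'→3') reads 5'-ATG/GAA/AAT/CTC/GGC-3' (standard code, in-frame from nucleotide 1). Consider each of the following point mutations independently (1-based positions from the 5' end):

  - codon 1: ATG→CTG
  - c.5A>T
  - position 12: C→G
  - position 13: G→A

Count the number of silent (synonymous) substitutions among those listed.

Codon 1: ATG (Met) → CTG (Leu) — missense.
Codon 2: GAA (Glu) → GTA (Val) — missense.
Codon 4: CTC (Leu) → CTG (Leu) — synonymous.
Codon 5: GGC (Gly) → AGC (Ser) — missense.
Synonymous: 1 of 4.

1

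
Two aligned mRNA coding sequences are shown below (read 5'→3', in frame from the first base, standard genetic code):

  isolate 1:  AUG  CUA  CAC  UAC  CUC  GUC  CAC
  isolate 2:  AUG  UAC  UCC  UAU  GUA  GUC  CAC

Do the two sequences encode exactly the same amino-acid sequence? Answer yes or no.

no

Codon 1: AUG Met / AUG Met — identical.
Codon 2: CUA Leu / UAC Tyr — nonsynonymous.
Codon 3: CAC His / UCC Ser — nonsynonymous.
Codon 4: UAC Tyr / UAU Tyr — synonymous.
Codon 5: CUC Leu / GUA Val — nonsynonymous.
Codon 6: GUC Val / GUC Val — identical.
Codon 7: CAC His / CAC His — identical.
Nonsynonymous differences: 3 → different protein.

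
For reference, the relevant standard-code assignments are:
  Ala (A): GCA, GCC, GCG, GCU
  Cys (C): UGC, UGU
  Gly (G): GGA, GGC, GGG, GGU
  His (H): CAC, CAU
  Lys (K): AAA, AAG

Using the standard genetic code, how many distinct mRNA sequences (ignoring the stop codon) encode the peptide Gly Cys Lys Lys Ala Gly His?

Gly: 4 codons.
Cys: 2 codons.
Lys: 2 codons.
Lys: 2 codons.
Ala: 4 codons.
Gly: 4 codons.
His: 2 codons.
4 × 2 × 2 × 2 × 4 × 4 × 2 = 1024.

1024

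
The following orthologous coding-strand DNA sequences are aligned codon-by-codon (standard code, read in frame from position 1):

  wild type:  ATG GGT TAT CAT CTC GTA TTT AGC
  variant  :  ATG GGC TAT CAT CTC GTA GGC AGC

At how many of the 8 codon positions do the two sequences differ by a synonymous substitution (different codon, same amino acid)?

Codon 1: ATG Met / ATG Met — identical.
Codon 2: GGT Gly / GGC Gly — synonymous.
Codon 3: TAT Tyr / TAT Tyr — identical.
Codon 4: CAT His / CAT His — identical.
Codon 5: CTC Leu / CTC Leu — identical.
Codon 6: GTA Val / GTA Val — identical.
Codon 7: TTT Phe / GGC Gly — nonsynonymous.
Codon 8: AGC Ser / AGC Ser — identical.
Synonymous differences: 1.

1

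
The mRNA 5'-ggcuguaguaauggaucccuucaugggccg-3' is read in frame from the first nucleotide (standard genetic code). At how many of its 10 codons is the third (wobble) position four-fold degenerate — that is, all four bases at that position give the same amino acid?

Codon 1 GGC (Gly): third position 4-fold.
Codon 2 UGU (Cys): third position 2-fold.
Codon 3 AGU (Ser): third position 2-fold.
Codon 4 AAU (Asn): third position 2-fold.
Codon 5 GGA (Gly): third position 4-fold.
Codon 6 UCC (Ser): third position 4-fold.
Codon 7 CUU (Leu): third position 4-fold.
Codon 8 CAU (His): third position 2-fold.
Codon 9 GGG (Gly): third position 4-fold.
Codon 10 CCG (Pro): third position 4-fold.
Four-fold degenerate third positions: 6.

6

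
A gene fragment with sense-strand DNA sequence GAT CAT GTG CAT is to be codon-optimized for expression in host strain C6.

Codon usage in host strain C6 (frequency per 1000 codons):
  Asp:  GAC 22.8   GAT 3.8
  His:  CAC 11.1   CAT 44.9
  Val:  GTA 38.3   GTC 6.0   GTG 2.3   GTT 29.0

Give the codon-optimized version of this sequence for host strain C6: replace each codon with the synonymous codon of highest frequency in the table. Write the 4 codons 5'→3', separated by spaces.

GAC CAT GTA CAT

Codon 1 (Asp): best is GAC at 22.8.
Codon 2 (His): best is CAT at 44.9.
Codon 3 (Val): best is GTA at 38.3.
Codon 4 (His): best is CAT at 44.9.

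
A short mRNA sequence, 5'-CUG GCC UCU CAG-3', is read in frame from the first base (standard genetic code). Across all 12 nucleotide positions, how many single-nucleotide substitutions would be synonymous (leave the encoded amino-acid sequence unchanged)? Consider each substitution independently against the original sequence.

11

Codon 1 (CUG, Leu): 4 synonymous substitutions.
Codon 2 (GCC, Ala): 3 synonymous substitutions.
Codon 3 (UCU, Ser): 3 synonymous substitutions.
Codon 4 (CAG, Gln): 1 synonymous substitution.
Total: 4 + 3 + 3 + 1 = 11.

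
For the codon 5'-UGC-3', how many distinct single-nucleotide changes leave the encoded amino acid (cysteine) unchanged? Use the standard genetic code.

Position 1: none → 0 synonymous.
Position 2: none → 0 synonymous.
Position 3: UGU → 1 synonymous.
Total: 0 + 0 + 1 = 1.

1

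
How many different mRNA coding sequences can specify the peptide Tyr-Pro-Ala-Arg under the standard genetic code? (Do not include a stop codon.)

Tyr: 2 codons.
Pro: 4 codons.
Ala: 4 codons.
Arg: 6 codons.
2 × 4 × 4 × 6 = 192.

192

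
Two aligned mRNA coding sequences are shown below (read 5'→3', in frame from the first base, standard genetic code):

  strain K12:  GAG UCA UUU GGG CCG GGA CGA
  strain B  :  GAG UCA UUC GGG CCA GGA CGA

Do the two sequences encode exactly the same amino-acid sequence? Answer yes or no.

yes

Codon 1: GAG Glu / GAG Glu — identical.
Codon 2: UCA Ser / UCA Ser — identical.
Codon 3: UUU Phe / UUC Phe — synonymous.
Codon 4: GGG Gly / GGG Gly — identical.
Codon 5: CCG Pro / CCA Pro — synonymous.
Codon 6: GGA Gly / GGA Gly — identical.
Codon 7: CGA Arg / CGA Arg — identical.
Nonsynonymous differences: 0 → same protein.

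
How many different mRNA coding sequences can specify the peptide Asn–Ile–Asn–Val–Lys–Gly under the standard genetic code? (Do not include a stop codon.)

Asn: 2 codons.
Ile: 3 codons.
Asn: 2 codons.
Val: 4 codons.
Lys: 2 codons.
Gly: 4 codons.
2 × 3 × 2 × 4 × 2 × 4 = 384.

384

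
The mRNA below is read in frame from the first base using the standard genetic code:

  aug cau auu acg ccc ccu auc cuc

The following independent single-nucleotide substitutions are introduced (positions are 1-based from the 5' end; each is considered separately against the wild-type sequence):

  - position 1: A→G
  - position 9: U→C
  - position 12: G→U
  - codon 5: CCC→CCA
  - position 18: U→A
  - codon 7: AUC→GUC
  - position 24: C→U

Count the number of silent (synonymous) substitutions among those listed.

5

Codon 1: AUG (Met) → GUG (Val) — missense.
Codon 3: AUU (Ile) → AUC (Ile) — synonymous.
Codon 4: ACG (Thr) → ACU (Thr) — synonymous.
Codon 5: CCC (Pro) → CCA (Pro) — synonymous.
Codon 6: CCU (Pro) → CCA (Pro) — synonymous.
Codon 7: AUC (Ile) → GUC (Val) — missense.
Codon 8: CUC (Leu) → CUU (Leu) — synonymous.
Synonymous: 5 of 7.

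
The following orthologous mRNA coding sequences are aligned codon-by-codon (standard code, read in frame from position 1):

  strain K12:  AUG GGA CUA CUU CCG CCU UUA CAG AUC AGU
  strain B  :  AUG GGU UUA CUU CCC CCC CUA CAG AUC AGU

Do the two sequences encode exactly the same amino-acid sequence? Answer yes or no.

Codon 1: AUG Met / AUG Met — identical.
Codon 2: GGA Gly / GGU Gly — synonymous.
Codon 3: CUA Leu / UUA Leu — synonymous.
Codon 4: CUU Leu / CUU Leu — identical.
Codon 5: CCG Pro / CCC Pro — synonymous.
Codon 6: CCU Pro / CCC Pro — synonymous.
Codon 7: UUA Leu / CUA Leu — synonymous.
Codon 8: CAG Gln / CAG Gln — identical.
Codon 9: AUC Ile / AUC Ile — identical.
Codon 10: AGU Ser / AGU Ser — identical.
Nonsynonymous differences: 0 → same protein.

yes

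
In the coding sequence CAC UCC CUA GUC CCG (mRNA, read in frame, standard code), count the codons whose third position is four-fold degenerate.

4

Codon 1 CAC (His): third position 2-fold.
Codon 2 UCC (Ser): third position 4-fold.
Codon 3 CUA (Leu): third position 4-fold.
Codon 4 GUC (Val): third position 4-fold.
Codon 5 CCG (Pro): third position 4-fold.
Four-fold degenerate third positions: 4.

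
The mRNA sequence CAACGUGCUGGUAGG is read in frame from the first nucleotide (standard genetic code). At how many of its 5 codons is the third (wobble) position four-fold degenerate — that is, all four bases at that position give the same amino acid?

Codon 1 CAA (Gln): third position 2-fold.
Codon 2 CGU (Arg): third position 4-fold.
Codon 3 GCU (Ala): third position 4-fold.
Codon 4 GGU (Gly): third position 4-fold.
Codon 5 AGG (Arg): third position 2-fold.
Four-fold degenerate third positions: 3.

3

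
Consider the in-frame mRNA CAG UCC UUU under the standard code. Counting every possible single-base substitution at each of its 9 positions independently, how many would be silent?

5

Codon 1 (CAG, Gln): 1 synonymous substitution.
Codon 2 (UCC, Ser): 3 synonymous substitutions.
Codon 3 (UUU, Phe): 1 synonymous substitution.
Total: 1 + 3 + 1 = 5.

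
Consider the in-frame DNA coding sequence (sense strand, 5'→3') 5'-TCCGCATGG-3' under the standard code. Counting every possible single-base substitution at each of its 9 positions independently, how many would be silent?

Codon 1 (TCC, Ser): 3 synonymous substitutions.
Codon 2 (GCA, Ala): 3 synonymous substitutions.
Codon 3 (TGG, Trp): 0 synonymous substitutions.
Total: 3 + 3 + 0 = 6.

6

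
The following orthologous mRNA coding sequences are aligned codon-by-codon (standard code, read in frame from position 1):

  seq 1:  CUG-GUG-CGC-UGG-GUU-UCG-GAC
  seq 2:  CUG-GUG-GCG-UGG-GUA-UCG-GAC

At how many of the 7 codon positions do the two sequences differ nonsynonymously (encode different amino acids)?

Codon 1: CUG Leu / CUG Leu — identical.
Codon 2: GUG Val / GUG Val — identical.
Codon 3: CGC Arg / GCG Ala — nonsynonymous.
Codon 4: UGG Trp / UGG Trp — identical.
Codon 5: GUU Val / GUA Val — synonymous.
Codon 6: UCG Ser / UCG Ser — identical.
Codon 7: GAC Asp / GAC Asp — identical.
Nonsynonymous differences: 1.

1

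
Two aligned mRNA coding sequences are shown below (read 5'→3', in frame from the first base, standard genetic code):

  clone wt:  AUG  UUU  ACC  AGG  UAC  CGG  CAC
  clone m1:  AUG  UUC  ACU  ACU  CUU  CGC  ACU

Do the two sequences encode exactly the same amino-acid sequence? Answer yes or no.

Codon 1: AUG Met / AUG Met — identical.
Codon 2: UUU Phe / UUC Phe — synonymous.
Codon 3: ACC Thr / ACU Thr — synonymous.
Codon 4: AGG Arg / ACU Thr — nonsynonymous.
Codon 5: UAC Tyr / CUU Leu — nonsynonymous.
Codon 6: CGG Arg / CGC Arg — synonymous.
Codon 7: CAC His / ACU Thr — nonsynonymous.
Nonsynonymous differences: 3 → different protein.

no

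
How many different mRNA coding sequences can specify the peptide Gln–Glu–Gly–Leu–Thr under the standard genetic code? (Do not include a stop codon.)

Gln: 2 codons.
Glu: 2 codons.
Gly: 4 codons.
Leu: 6 codons.
Thr: 4 codons.
2 × 2 × 4 × 6 × 4 = 384.

384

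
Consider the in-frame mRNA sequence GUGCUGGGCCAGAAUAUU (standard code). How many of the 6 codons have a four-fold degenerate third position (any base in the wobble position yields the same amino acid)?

Codon 1 GUG (Val): third position 4-fold.
Codon 2 CUG (Leu): third position 4-fold.
Codon 3 GGC (Gly): third position 4-fold.
Codon 4 CAG (Gln): third position 2-fold.
Codon 5 AAU (Asn): third position 2-fold.
Codon 6 AUU (Ile): third position 3-fold.
Four-fold degenerate third positions: 3.

3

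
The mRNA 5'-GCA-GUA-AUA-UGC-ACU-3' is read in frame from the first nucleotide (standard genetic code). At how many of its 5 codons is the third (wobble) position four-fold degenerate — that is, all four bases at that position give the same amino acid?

Codon 1 GCA (Ala): third position 4-fold.
Codon 2 GUA (Val): third position 4-fold.
Codon 3 AUA (Ile): third position 3-fold.
Codon 4 UGC (Cys): third position 2-fold.
Codon 5 ACU (Thr): third position 4-fold.
Four-fold degenerate third positions: 3.

3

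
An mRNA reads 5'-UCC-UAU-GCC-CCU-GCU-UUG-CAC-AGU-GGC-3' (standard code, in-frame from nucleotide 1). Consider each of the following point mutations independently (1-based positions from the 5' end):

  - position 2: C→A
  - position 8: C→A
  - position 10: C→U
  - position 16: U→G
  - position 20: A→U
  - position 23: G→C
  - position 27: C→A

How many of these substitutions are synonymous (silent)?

Codon 1: UCC (Ser) → UAC (Tyr) — missense.
Codon 3: GCC (Ala) → GAC (Asp) — missense.
Codon 4: CCU (Pro) → UCU (Ser) — missense.
Codon 6: UUG (Leu) → GUG (Val) — missense.
Codon 7: CAC (His) → CUC (Leu) — missense.
Codon 8: AGU (Ser) → ACU (Thr) — missense.
Codon 9: GGC (Gly) → GGA (Gly) — synonymous.
Synonymous: 1 of 7.

1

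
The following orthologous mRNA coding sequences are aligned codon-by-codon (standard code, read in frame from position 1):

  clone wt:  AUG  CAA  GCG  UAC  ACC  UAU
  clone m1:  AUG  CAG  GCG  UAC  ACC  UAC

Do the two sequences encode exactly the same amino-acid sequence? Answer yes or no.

Codon 1: AUG Met / AUG Met — identical.
Codon 2: CAA Gln / CAG Gln — synonymous.
Codon 3: GCG Ala / GCG Ala — identical.
Codon 4: UAC Tyr / UAC Tyr — identical.
Codon 5: ACC Thr / ACC Thr — identical.
Codon 6: UAU Tyr / UAC Tyr — synonymous.
Nonsynonymous differences: 0 → same protein.

yes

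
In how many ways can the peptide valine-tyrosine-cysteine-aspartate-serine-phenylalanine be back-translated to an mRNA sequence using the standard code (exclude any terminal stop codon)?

384

Val: 4 codons.
Tyr: 2 codons.
Cys: 2 codons.
Asp: 2 codons.
Ser: 6 codons.
Phe: 2 codons.
4 × 2 × 2 × 2 × 6 × 2 = 384.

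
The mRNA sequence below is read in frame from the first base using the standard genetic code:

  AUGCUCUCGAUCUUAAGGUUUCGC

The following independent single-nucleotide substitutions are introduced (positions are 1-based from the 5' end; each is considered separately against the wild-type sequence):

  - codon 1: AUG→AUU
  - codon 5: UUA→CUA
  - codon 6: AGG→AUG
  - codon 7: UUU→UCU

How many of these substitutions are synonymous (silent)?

1

Codon 1: AUG (Met) → AUU (Ile) — missense.
Codon 5: UUA (Leu) → CUA (Leu) — synonymous.
Codon 6: AGG (Arg) → AUG (Met) — missense.
Codon 7: UUU (Phe) → UCU (Ser) — missense.
Synonymous: 1 of 4.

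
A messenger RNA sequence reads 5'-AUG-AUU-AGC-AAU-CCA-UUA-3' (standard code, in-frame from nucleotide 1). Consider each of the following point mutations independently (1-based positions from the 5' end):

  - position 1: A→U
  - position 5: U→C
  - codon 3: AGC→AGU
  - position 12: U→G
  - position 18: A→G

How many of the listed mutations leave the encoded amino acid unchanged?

Codon 1: AUG (Met) → UUG (Leu) — missense.
Codon 2: AUU (Ile) → ACU (Thr) — missense.
Codon 3: AGC (Ser) → AGU (Ser) — synonymous.
Codon 4: AAU (Asn) → AAG (Lys) — missense.
Codon 6: UUA (Leu) → UUG (Leu) — synonymous.
Synonymous: 2 of 5.

2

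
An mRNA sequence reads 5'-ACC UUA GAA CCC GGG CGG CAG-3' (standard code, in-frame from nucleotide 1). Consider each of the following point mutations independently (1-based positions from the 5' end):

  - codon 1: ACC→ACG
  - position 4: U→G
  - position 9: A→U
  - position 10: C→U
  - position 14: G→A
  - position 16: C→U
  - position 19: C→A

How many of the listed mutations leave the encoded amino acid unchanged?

1

Codon 1: ACC (Thr) → ACG (Thr) — synonymous.
Codon 2: UUA (Leu) → GUA (Val) — missense.
Codon 3: GAA (Glu) → GAU (Asp) — missense.
Codon 4: CCC (Pro) → UCC (Ser) — missense.
Codon 5: GGG (Gly) → GAG (Glu) — missense.
Codon 6: CGG (Arg) → UGG (Trp) — missense.
Codon 7: CAG (Gln) → AAG (Lys) — missense.
Synonymous: 1 of 7.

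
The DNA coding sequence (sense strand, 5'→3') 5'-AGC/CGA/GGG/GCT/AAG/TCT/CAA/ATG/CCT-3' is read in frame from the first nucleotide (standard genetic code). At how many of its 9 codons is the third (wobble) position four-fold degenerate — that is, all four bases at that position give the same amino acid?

Codon 1 AGC (Ser): third position 2-fold.
Codon 2 CGA (Arg): third position 4-fold.
Codon 3 GGG (Gly): third position 4-fold.
Codon 4 GCT (Ala): third position 4-fold.
Codon 5 AAG (Lys): third position 2-fold.
Codon 6 TCT (Ser): third position 4-fold.
Codon 7 CAA (Gln): third position 2-fold.
Codon 8 ATG (Met): third position 1-fold.
Codon 9 CCT (Pro): third position 4-fold.
Four-fold degenerate third positions: 5.

5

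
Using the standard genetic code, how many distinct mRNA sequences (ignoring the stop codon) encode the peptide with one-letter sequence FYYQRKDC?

Phe: 2 codons.
Tyr: 2 codons.
Tyr: 2 codons.
Gln: 2 codons.
Arg: 6 codons.
Lys: 2 codons.
Asp: 2 codons.
Cys: 2 codons.
2 × 2 × 2 × 2 × 6 × 2 × 2 × 2 = 768.

768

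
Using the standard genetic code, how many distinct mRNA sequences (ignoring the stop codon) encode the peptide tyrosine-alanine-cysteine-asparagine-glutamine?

Tyr: 2 codons.
Ala: 4 codons.
Cys: 2 codons.
Asn: 2 codons.
Gln: 2 codons.
2 × 4 × 2 × 2 × 2 = 64.

64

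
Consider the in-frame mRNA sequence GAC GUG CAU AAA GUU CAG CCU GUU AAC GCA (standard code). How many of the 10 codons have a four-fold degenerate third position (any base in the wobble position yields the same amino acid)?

Codon 1 GAC (Asp): third position 2-fold.
Codon 2 GUG (Val): third position 4-fold.
Codon 3 CAU (His): third position 2-fold.
Codon 4 AAA (Lys): third position 2-fold.
Codon 5 GUU (Val): third position 4-fold.
Codon 6 CAG (Gln): third position 2-fold.
Codon 7 CCU (Pro): third position 4-fold.
Codon 8 GUU (Val): third position 4-fold.
Codon 9 AAC (Asn): third position 2-fold.
Codon 10 GCA (Ala): third position 4-fold.
Four-fold degenerate third positions: 5.

5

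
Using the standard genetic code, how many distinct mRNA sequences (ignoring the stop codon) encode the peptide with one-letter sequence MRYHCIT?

Met: 1 codon.
Arg: 6 codons.
Tyr: 2 codons.
His: 2 codons.
Cys: 2 codons.
Ile: 3 codons.
Thr: 4 codons.
1 × 6 × 2 × 2 × 2 × 3 × 4 = 576.

576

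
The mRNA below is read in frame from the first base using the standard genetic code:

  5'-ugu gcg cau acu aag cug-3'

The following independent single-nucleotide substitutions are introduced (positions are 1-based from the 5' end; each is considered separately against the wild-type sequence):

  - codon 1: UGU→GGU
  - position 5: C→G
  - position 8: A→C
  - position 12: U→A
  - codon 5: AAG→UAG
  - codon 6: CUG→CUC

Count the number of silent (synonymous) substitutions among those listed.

Codon 1: UGU (Cys) → GGU (Gly) — missense.
Codon 2: GCG (Ala) → GGG (Gly) — missense.
Codon 3: CAU (His) → CCU (Pro) — missense.
Codon 4: ACU (Thr) → ACA (Thr) — synonymous.
Codon 5: AAG (Lys) → UAG (Stop) — nonsense.
Codon 6: CUG (Leu) → CUC (Leu) — synonymous.
Synonymous: 2 of 6.

2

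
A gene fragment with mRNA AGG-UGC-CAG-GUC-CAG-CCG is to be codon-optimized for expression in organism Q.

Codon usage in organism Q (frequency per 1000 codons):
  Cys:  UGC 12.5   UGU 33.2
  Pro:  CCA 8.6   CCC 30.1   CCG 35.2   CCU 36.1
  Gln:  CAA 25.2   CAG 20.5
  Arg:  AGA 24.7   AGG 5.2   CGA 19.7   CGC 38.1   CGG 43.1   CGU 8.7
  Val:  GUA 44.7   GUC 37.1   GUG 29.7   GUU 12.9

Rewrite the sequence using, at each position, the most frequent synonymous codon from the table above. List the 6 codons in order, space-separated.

CGG UGU CAA GUA CAA CCU

Codon 1 (Arg): best is CGG at 43.1.
Codon 2 (Cys): best is UGU at 33.2.
Codon 3 (Gln): best is CAA at 25.2.
Codon 4 (Val): best is GUA at 44.7.
Codon 5 (Gln): best is CAA at 25.2.
Codon 6 (Pro): best is CCU at 36.1.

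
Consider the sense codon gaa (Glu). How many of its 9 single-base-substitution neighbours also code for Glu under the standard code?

Position 1: none → 0 synonymous.
Position 2: none → 0 synonymous.
Position 3: GAG → 1 synonymous.
Total: 0 + 0 + 1 = 1.

1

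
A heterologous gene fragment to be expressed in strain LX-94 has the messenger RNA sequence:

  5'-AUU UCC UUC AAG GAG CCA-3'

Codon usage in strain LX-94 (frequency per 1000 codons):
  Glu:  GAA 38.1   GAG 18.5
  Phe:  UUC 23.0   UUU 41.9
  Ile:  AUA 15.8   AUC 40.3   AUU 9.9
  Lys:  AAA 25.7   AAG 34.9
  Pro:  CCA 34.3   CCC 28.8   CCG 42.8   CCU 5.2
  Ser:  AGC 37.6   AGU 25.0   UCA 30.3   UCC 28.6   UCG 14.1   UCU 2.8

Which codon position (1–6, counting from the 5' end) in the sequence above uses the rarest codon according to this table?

1

Codon 1 AUU (Ile): 9.9 per 1000.
Codon 2 UCC (Ser): 28.6 per 1000.
Codon 3 UUC (Phe): 23.0 per 1000.
Codon 4 AAG (Lys): 34.9 per 1000.
Codon 5 GAG (Glu): 18.5 per 1000.
Codon 6 CCA (Pro): 34.3 per 1000.
Lowest frequency is 9.9 at codon 1.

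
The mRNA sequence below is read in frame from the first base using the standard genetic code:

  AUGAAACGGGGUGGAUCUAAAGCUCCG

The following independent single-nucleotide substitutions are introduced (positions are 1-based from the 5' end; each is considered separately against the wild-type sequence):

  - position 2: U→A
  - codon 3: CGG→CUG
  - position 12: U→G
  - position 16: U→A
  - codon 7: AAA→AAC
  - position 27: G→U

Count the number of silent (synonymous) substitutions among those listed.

Codon 1: AUG (Met) → AAG (Lys) — missense.
Codon 3: CGG (Arg) → CUG (Leu) — missense.
Codon 4: GGU (Gly) → GGG (Gly) — synonymous.
Codon 6: UCU (Ser) → ACU (Thr) — missense.
Codon 7: AAA (Lys) → AAC (Asn) — missense.
Codon 9: CCG (Pro) → CCU (Pro) — synonymous.
Synonymous: 2 of 6.

2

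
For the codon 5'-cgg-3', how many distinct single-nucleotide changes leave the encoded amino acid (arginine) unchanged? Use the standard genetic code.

4

Position 1: AGG → 1 synonymous.
Position 2: none → 0 synonymous.
Position 3: CGT, CGC, CGA → 3 synonymous.
Total: 1 + 0 + 3 = 4.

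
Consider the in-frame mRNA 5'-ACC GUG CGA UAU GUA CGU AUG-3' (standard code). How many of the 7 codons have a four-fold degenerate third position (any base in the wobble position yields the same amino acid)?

Codon 1 ACC (Thr): third position 4-fold.
Codon 2 GUG (Val): third position 4-fold.
Codon 3 CGA (Arg): third position 4-fold.
Codon 4 UAU (Tyr): third position 2-fold.
Codon 5 GUA (Val): third position 4-fold.
Codon 6 CGU (Arg): third position 4-fold.
Codon 7 AUG (Met): third position 1-fold.
Four-fold degenerate third positions: 5.

5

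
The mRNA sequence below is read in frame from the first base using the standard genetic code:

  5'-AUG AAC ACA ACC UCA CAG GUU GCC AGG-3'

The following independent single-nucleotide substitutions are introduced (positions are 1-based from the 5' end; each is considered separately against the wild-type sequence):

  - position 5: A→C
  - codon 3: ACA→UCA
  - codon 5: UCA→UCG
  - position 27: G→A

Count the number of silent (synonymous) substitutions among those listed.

Codon 2: AAC (Asn) → ACC (Thr) — missense.
Codon 3: ACA (Thr) → UCA (Ser) — missense.
Codon 5: UCA (Ser) → UCG (Ser) — synonymous.
Codon 9: AGG (Arg) → AGA (Arg) — synonymous.
Synonymous: 2 of 4.

2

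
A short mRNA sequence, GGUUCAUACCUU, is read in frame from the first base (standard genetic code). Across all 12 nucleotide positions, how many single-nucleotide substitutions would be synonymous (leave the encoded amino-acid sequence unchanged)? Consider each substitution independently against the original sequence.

Codon 1 (GGU, Gly): 3 synonymous substitutions.
Codon 2 (UCA, Ser): 3 synonymous substitutions.
Codon 3 (UAC, Tyr): 1 synonymous substitution.
Codon 4 (CUU, Leu): 3 synonymous substitutions.
Total: 3 + 3 + 1 + 3 = 10.

10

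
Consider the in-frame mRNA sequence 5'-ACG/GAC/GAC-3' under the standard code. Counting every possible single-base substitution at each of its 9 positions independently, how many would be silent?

Codon 1 (ACG, Thr): 3 synonymous substitutions.
Codon 2 (GAC, Asp): 1 synonymous substitution.
Codon 3 (GAC, Asp): 1 synonymous substitution.
Total: 3 + 1 + 1 = 5.

5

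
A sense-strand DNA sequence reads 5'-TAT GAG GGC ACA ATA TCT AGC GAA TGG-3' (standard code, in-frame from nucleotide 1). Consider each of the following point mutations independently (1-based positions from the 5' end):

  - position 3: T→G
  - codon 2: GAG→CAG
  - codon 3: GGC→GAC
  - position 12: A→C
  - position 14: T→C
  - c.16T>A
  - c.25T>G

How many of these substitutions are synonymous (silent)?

1

Codon 1: TAT (Tyr) → TAG (Stop) — nonsense.
Codon 2: GAG (Glu) → CAG (Gln) — missense.
Codon 3: GGC (Gly) → GAC (Asp) — missense.
Codon 4: ACA (Thr) → ACC (Thr) — synonymous.
Codon 5: ATA (Ile) → ACA (Thr) — missense.
Codon 6: TCT (Ser) → ACT (Thr) — missense.
Codon 9: TGG (Trp) → GGG (Gly) — missense.
Synonymous: 1 of 7.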